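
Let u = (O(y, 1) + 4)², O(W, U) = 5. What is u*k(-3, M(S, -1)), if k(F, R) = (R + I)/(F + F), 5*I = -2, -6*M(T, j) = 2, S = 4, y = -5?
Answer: 99/10 ≈ 9.9000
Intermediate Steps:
M(T, j) = -⅓ (M(T, j) = -⅙*2 = -⅓)
I = -⅖ (I = (⅕)*(-2) = -⅖ ≈ -0.40000)
k(F, R) = (-⅖ + R)/(2*F) (k(F, R) = (R - ⅖)/(F + F) = (-⅖ + R)/((2*F)) = (-⅖ + R)*(1/(2*F)) = (-⅖ + R)/(2*F))
u = 81 (u = (5 + 4)² = 9² = 81)
u*k(-3, M(S, -1)) = 81*((⅒)*(-2 + 5*(-⅓))/(-3)) = 81*((⅒)*(-⅓)*(-2 - 5/3)) = 81*((⅒)*(-⅓)*(-11/3)) = 81*(11/90) = 99/10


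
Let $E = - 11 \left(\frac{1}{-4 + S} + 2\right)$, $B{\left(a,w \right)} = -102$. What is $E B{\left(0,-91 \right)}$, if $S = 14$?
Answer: $\frac{11781}{5} \approx 2356.2$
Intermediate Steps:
$E = - \frac{231}{10}$ ($E = - 11 \left(\frac{1}{-4 + 14} + 2\right) = - 11 \left(\frac{1}{10} + 2\right) = \left(-11\right) \frac{21}{10} = - \frac{231}{10} \approx -23.1$)
$E B{\left(0,-91 \right)} = \left(- \frac{231}{10}\right) \left(-102\right) = \frac{11781}{5}$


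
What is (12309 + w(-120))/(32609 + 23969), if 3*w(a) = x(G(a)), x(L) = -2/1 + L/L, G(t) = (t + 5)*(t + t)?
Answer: 18463/84867 ≈ 0.21755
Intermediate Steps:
G(t) = 2*t*(5 + t) (G(t) = (5 + t)*(2*t) = 2*t*(5 + t))
x(L) = -1 (x(L) = -2*1 + 1 = -2 + 1 = -1)
w(a) = -1/3 (w(a) = (1/3)*(-1) = -1/3)
(12309 + w(-120))/(32609 + 23969) = (12309 - 1/3)/(32609 + 23969) = (36926/3)/56578 = (36926/3)*(1/56578) = 18463/84867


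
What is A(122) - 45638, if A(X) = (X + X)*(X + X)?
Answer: 13898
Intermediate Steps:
A(X) = 4*X**2 (A(X) = (2*X)*(2*X) = 4*X**2)
A(122) - 45638 = 4*122**2 - 45638 = 4*14884 - 45638 = 59536 - 45638 = 13898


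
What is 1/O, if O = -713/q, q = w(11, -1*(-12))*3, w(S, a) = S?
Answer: -33/713 ≈ -0.046283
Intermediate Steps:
q = 33 (q = 11*3 = 33)
O = -713/33 ≈ -21.606
1/O = 1/(-713/33) = -33/713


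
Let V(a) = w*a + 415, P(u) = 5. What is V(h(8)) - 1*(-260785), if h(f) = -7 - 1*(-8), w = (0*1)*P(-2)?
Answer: 261200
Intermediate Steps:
w = 0 (w = (0*1)*5 = 0*5 = 0)
h(f) = 1 (h(f) = -7 + 8 = 1)
V(a) = 415 (V(a) = 0*a + 415 = 0 + 415 = 415)
V(h(8)) - 1*(-260785) = 415 - 1*(-260785) = 415 + 260785 = 261200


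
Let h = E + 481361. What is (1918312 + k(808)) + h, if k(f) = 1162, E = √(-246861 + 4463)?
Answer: 2400835 + I*√242398 ≈ 2.4008e+6 + 492.34*I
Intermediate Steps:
E = I*√242398 (E = √(-242398) = I*√242398 ≈ 492.34*I)
h = 481361 + I*√242398 (h = I*√242398 + 481361 = 481361 + I*√242398 ≈ 4.8136e+5 + 492.34*I)
(1918312 + k(808)) + h = (1918312 + 1162) + (481361 + I*√242398) = 1919474 + (481361 + I*√242398) = 2400835 + I*√242398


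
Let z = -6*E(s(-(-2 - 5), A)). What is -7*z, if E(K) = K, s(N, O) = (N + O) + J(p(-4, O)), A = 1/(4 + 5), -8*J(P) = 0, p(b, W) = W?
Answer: 896/3 ≈ 298.67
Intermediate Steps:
J(P) = 0 (J(P) = -⅛*0 = 0)
A = ⅑ (A = 1/9 = ⅑ ≈ 0.11111)
s(N, O) = N + O (s(N, O) = (N + O) + 0 = N + O)
z = -128/3 (z = -6*(-(-2 - 5) + ⅑) = -6*(-1*(-7) + ⅑) = -6*(7 + ⅑) = -6*64/9 = -128/3 ≈ -42.667)
-7*z = -7*(-128/3) = 896/3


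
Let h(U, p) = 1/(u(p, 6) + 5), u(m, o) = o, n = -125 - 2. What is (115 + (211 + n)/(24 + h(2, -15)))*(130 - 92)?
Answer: 1193162/265 ≈ 4502.5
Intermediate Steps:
n = -127
h(U, p) = 1/11 (h(U, p) = 1/(6 + 5) = 1/11)
(115 + (211 + n)/(24 + h(2, -15)))*(130 - 92) = (115 + (211 - 127)/(24 + 1/11))*(130 - 92) = (115 + 84/(265/11))*38 = (115 + 84*(11/265))*38 = (115 + 924/265)*38 = (31399/265)*38 = 1193162/265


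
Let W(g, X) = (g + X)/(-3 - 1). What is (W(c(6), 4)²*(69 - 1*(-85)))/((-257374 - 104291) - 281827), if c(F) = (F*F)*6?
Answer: -232925/321746 ≈ -0.72394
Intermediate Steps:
c(F) = 6*F² (c(F) = F²*6 = 6*F²)
W(g, X) = -X/4 - g/4 (W(g, X) = (X + g)/(-4) = (X + g)*(-¼) = -X/4 - g/4)
(W(c(6), 4)²*(69 - 1*(-85)))/((-257374 - 104291) - 281827) = ((-¼*4 - 3*6²/2)²*(69 - 1*(-85)))/((-257374 - 104291) - 281827) = ((-1 - 3*36/2)²*(69 + 85))/(-361665 - 281827) = ((-1 - ¼*216)²*154)/(-643492) = ((-1 - 54)²*154)*(-1/643492) = ((-55)²*154)*(-1/643492) = (3025*154)*(-1/643492) = 465850*(-1/643492) = -232925/321746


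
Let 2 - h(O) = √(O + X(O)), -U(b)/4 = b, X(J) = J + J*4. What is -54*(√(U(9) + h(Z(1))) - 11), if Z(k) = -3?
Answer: 594 - 54*√(-34 - 3*I*√2) ≈ 574.39 + 315.48*I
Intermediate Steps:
X(J) = 5*J (X(J) = J + 4*J = 5*J)
U(b) = -4*b
h(O) = 2 - √6*√O (h(O) = 2 - √(O + 5*O) = 2 - √(6*O) = 2 - √6*√O)
-54*(√(U(9) + h(Z(1))) - 11) = -54*(√(-4*9 + (2 - √6*√(-3))) - 11) = -54*(√(-36 + (2 - √6*I*√3)) - 11) = -54*(√(-36 + (2 - 3*I*√2)) - 11) = -54*(√(-34 - 3*I*√2) - 11) = -54*(-11 + √(-34 - 3*I*√2)) = 594 - 54*√(-34 - 3*I*√2)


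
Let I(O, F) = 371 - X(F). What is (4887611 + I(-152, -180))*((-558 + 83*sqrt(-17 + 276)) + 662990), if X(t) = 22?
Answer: 3237941118720 + 405700680*sqrt(259) ≈ 3.2445e+12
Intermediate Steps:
I(O, F) = 349 (I(O, F) = 371 - 1*22 = 371 - 22 = 349)
(4887611 + I(-152, -180))*((-558 + 83*sqrt(-17 + 276)) + 662990) = (4887611 + 349)*((-558 + 83*sqrt(-17 + 276)) + 662990) = 4887960*((-558 + 83*sqrt(259)) + 662990) = 4887960*(662432 + 83*sqrt(259)) = 3237941118720 + 405700680*sqrt(259)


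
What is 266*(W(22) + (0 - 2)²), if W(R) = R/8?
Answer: 3591/2 ≈ 1795.5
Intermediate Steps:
W(R) = R/8 (W(R) = R*(⅛) = R/8)
266*(W(22) + (0 - 2)²) = 266*((⅛)*22 + (0 - 2)²) = 266*(11/4 + (-2)²) = 266*(11/4 + 4) = 266*(27/4) = 3591/2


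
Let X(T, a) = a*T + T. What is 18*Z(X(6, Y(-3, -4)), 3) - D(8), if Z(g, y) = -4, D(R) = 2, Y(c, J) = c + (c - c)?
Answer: -74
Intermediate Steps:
Y(c, J) = c (Y(c, J) = c + 0 = c)
X(T, a) = T + T*a (X(T, a) = T*a + T = T + T*a)
18*Z(X(6, Y(-3, -4)), 3) - D(8) = 18*(-4) - 1*2 = -72 - 2 = -74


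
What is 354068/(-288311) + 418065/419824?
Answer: -28113505817/121039877264 ≈ -0.23227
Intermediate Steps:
354068/(-288311) + 418065/419824 = 354068*(-1/288311) + 418065*(1/419824) = -354068/288311 + 418065/419824 = -28113505817/121039877264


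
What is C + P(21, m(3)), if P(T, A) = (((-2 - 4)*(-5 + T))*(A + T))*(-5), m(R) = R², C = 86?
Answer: 14486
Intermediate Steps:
P(T, A) = -5*(30 - 6*T)*(A + T) (P(T, A) = ((-6*(-5 + T))*(A + T))*(-5) = ((30 - 6*T)*(A + T))*(-5) = -5*(30 - 6*T)*(A + T))
C + P(21, m(3)) = 86 + (-150*3² - 150*21 + 30*21² + 30*3²*21) = 86 + (-150*9 - 3150 + 30*441 + 30*9*21) = 86 + (-1350 - 3150 + 13230 + 5670) = 86 + 14400 = 14486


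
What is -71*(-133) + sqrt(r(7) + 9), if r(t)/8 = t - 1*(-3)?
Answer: 9443 + sqrt(89) ≈ 9452.4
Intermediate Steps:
r(t) = 24 + 8*t (r(t) = 8*(t - 1*(-3)) = 8*(t + 3) = 8*(3 + t) = 24 + 8*t)
-71*(-133) + sqrt(r(7) + 9) = -71*(-133) + sqrt((24 + 8*7) + 9) = 9443 + sqrt((24 + 56) + 9) = 9443 + sqrt(80 + 9) = 9443 + sqrt(89)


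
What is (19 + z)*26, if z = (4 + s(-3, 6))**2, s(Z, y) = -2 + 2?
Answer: 910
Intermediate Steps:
s(Z, y) = 0
z = 16 (z = (4 + 0)**2 = 4**2 = 16)
(19 + z)*26 = (19 + 16)*26 = 35*26 = 910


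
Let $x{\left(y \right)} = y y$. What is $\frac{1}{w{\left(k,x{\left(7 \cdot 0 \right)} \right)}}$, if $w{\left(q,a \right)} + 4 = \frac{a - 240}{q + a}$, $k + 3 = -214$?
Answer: $- \frac{217}{628} \approx -0.34554$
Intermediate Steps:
$x{\left(y \right)} = y^{2}$
$k = -217$ ($k = -3 - 214 = -217$)
$w{\left(q,a \right)} = -4 + \frac{-240 + a}{a + q}$ ($w{\left(q,a \right)} = -4 + \frac{a - 240}{q + a} = -4 + \frac{-240 + a}{a + q}$)
$\frac{1}{w{\left(k,x{\left(7 \cdot 0 \right)} \right)}} = \frac{1}{\frac{1}{\left(7 \cdot 0\right)^{2} - 217} \left(-240 - -868 - 3 \left(7 \cdot 0\right)^{2}\right)} = \frac{1}{\frac{1}{0^{2} - 217} \left(-240 + 868 - 3 \cdot 0^{2}\right)} = \frac{1}{\frac{1}{0 - 217} \left(-240 + 868 - 0\right)} = \frac{1}{\frac{1}{-217} \left(-240 + 868 + 0\right)} = \frac{1}{\left(- \frac{1}{217}\right) 628} = \frac{1}{- \frac{628}{217}} = - \frac{217}{628}$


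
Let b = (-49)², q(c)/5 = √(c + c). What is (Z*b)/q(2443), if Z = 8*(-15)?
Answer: -4116*√4886/349 ≈ -824.38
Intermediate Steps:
q(c) = 5*√2*√c (q(c) = 5*√(c + c) = 5*√(2*c) = 5*(√2*√c) = 5*√2*√c)
Z = -120
b = 2401
(Z*b)/q(2443) = (-120*2401)/((5*√2*√2443)) = -288120*√4886/24430 = -4116*√4886/349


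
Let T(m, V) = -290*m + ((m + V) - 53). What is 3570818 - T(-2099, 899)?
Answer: 2963361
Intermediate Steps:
T(m, V) = -53 + V - 289*m (T(m, V) = -290*m + ((V + m) - 53) = -290*m + (-53 + V + m) = -53 + V - 289*m)
3570818 - T(-2099, 899) = 3570818 - (-53 + 899 - 289*(-2099)) = 3570818 - (-53 + 899 + 606611) = 3570818 - 1*607457 = 3570818 - 607457 = 2963361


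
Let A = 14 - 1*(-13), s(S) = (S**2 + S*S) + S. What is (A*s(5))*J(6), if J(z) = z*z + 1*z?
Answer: 62370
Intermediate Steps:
J(z) = z + z**2 (J(z) = z**2 + z = z + z**2)
s(S) = S + 2*S**2 (s(S) = (S**2 + S**2) + S = 2*S**2 + S = S + 2*S**2)
A = 27 (A = 14 + 13 = 27)
(A*s(5))*J(6) = (27*(5*(1 + 2*5)))*(6*(1 + 6)) = (27*(5*(1 + 10)))*(6*7) = (27*(5*11))*42 = (27*55)*42 = 1485*42 = 62370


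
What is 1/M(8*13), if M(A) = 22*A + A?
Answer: 1/2392 ≈ 0.00041806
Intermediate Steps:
M(A) = 23*A
1/M(8*13) = 1/(23*(8*13)) = 1/(23*104) = 1/2392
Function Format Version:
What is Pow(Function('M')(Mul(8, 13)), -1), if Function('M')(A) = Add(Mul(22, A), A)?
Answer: Rational(1, 2392) ≈ 0.00041806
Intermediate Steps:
Function('M')(A) = Mul(23, A)
Pow(Function('M')(Mul(8, 13)), -1) = Pow(Mul(23, Mul(8, 13)), -1) = Pow(Mul(23, 104), -1) = Pow(2392, -1) = Rational(1, 2392)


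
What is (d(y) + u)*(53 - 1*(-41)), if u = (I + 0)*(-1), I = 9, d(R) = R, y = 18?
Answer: 846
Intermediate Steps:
u = -9 (u = (9 + 0)*(-1) = 9*(-1) = -9)
(d(y) + u)*(53 - 1*(-41)) = (18 - 9)*(53 - 1*(-41)) = 9*(53 + 41) = 9*94 = 846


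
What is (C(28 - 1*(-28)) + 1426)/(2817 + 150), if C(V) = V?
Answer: 494/989 ≈ 0.49949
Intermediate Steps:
(C(28 - 1*(-28)) + 1426)/(2817 + 150) = ((28 - 1*(-28)) + 1426)/(2817 + 150) = ((28 + 28) + 1426)/2967 = (56 + 1426)*(1/2967) = 1482*(1/2967) = 494/989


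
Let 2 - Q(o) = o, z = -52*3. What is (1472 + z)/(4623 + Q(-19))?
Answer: 329/1161 ≈ 0.28338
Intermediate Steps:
z = -156
Q(o) = 2 - o
(1472 + z)/(4623 + Q(-19)) = (1472 - 156)/(4623 + (2 - 1*(-19))) = 1316/(4623 + (2 + 19)) = 1316/(4623 + 21) = 1316/4644 = 1316*(1/4644) = 329/1161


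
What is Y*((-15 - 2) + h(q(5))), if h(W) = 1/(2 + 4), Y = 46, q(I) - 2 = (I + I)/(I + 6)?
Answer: -2323/3 ≈ -774.33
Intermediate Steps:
q(I) = 2 + 2*I/(6 + I) (q(I) = 2 + (I + I)/(I + 6) = 2 + (2*I)/(6 + I) = 2 + 2*I/(6 + I))
h(W) = ⅙ (h(W) = 1/6 = ⅙)
Y*((-15 - 2) + h(q(5))) = 46*((-15 - 2) + ⅙) = 46*(-17 + ⅙) = 46*(-101/6) = -2323/3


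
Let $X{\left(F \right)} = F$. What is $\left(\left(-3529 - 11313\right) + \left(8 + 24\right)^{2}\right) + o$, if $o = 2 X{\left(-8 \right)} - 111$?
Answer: $-13945$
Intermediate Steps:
$o = -127$ ($o = 2 \left(-8\right) - 111 = -16 - 111 = -127$)
$\left(\left(-3529 - 11313\right) + \left(8 + 24\right)^{2}\right) + o = \left(\left(-3529 - 11313\right) + \left(8 + 24\right)^{2}\right) - 127 = \left(-14842 + 32^{2}\right) - 127 = \left(-14842 + 1024\right) - 127 = -13818 - 127 = -13945$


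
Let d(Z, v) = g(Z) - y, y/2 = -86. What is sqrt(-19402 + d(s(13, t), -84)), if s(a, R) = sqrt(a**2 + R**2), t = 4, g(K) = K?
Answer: sqrt(-19230 + sqrt(185)) ≈ 138.62*I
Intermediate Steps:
y = -172 (y = 2*(-86) = -172)
s(a, R) = sqrt(R**2 + a**2)
d(Z, v) = 172 + Z (d(Z, v) = Z - 1*(-172) = Z + 172 = 172 + Z)
sqrt(-19402 + d(s(13, t), -84)) = sqrt(-19402 + (172 + sqrt(4**2 + 13**2))) = sqrt(-19402 + (172 + sqrt(16 + 169))) = sqrt(-19402 + (172 + sqrt(185))) = sqrt(-19230 + sqrt(185))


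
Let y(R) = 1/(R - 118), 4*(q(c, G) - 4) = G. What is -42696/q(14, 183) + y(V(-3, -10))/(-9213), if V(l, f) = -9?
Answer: -199825989785/232840149 ≈ -858.21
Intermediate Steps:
q(c, G) = 4 + G/4
y(R) = 1/(-118 + R)
-42696/q(14, 183) + y(V(-3, -10))/(-9213) = -42696/(4 + (¼)*183) + 1/(-118 - 9*(-9213)) = -42696/(4 + 183/4) - 1/9213/(-127) = -42696/199/4 - 1/127*(-1/9213) = -42696*4/199 + 1/1170051 = -170784/199 + 1/1170051 = -199825989785/232840149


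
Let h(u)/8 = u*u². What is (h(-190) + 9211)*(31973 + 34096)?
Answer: -3624729606441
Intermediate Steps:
h(u) = 8*u³ (h(u) = 8*(u*u²) = 8*u³)
(h(-190) + 9211)*(31973 + 34096) = (8*(-190)³ + 9211)*(31973 + 34096) = (8*(-6859000) + 9211)*66069 = (-54872000 + 9211)*66069 = -54862789*66069 = -3624729606441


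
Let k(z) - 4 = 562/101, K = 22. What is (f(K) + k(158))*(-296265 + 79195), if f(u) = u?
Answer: -692019160/101 ≈ -6.8517e+6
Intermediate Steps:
k(z) = 966/101 (k(z) = 4 + 562/101 = 966/101)
(f(K) + k(158))*(-296265 + 79195) = (22 + 966/101)*(-296265 + 79195) = (3188/101)*(-217070) = -692019160/101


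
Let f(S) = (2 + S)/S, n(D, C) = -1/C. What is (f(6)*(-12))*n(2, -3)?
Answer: -16/3 ≈ -5.3333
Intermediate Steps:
f(S) = (2 + S)/S
(f(6)*(-12))*n(2, -3) = (((2 + 6)/6)*(-12))*(-1/(-3)) = (((⅙)*8)*(-12))*(-1*(-⅓)) = ((4/3)*(-12))*(⅓) = -16*⅓ = -16/3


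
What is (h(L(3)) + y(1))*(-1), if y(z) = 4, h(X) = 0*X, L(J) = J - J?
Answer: -4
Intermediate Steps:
L(J) = 0
h(X) = 0
(h(L(3)) + y(1))*(-1) = (0 + 4)*(-1) = 4*(-1) = -4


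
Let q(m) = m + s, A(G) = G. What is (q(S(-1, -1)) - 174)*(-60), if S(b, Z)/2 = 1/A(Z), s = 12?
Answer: 9840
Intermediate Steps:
S(b, Z) = 2/Z (S(b, Z) = 2*(1/Z) = 2/Z)
q(m) = 12 + m (q(m) = m + 12 = 12 + m)
(q(S(-1, -1)) - 174)*(-60) = ((12 + 2/(-1)) - 174)*(-60) = ((12 + 2*(-1)) - 174)*(-60) = ((12 - 2) - 174)*(-60) = (10 - 174)*(-60) = -164*(-60) = 9840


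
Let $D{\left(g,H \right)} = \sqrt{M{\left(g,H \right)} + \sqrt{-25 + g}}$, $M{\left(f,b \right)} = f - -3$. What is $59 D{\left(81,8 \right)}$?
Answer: $59 \sqrt{84 + 2 \sqrt{14}} \approx 564.32$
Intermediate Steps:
$M{\left(f,b \right)} = 3 + f$ ($M{\left(f,b \right)} = f + 3 = 3 + f$)
$D{\left(g,H \right)} = \sqrt{3 + g + \sqrt{-25 + g}}$ ($D{\left(g,H \right)} = \sqrt{\left(3 + g\right) + \sqrt{-25 + g}} = \sqrt{3 + g + \sqrt{-25 + g}}$)
$59 D{\left(81,8 \right)} = 59 \sqrt{3 + 81 + \sqrt{-25 + 81}} = 59 \sqrt{3 + 81 + \sqrt{56}} = 59 \sqrt{3 + 81 + 2 \sqrt{14}} = 59 \sqrt{84 + 2 \sqrt{14}}$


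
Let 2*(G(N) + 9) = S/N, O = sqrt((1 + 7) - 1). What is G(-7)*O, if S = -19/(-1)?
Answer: -145*sqrt(7)/14 ≈ -27.402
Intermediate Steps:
S = 19 (S = -19*(-1) = 19)
O = sqrt(7) (O = sqrt(8 - 1) = sqrt(7) ≈ 2.6458)
G(N) = -9 + 19/(2*N) (G(N) = -9 + (19/N)/2 = -9 + 19/(2*N))
G(-7)*O = (-9 + (19/2)/(-7))*sqrt(7) = (-9 + (19/2)*(-1/7))*sqrt(7) = (-9 - 19/14)*sqrt(7) = -145*sqrt(7)/14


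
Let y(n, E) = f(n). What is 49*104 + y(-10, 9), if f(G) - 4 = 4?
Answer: 5104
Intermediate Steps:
f(G) = 8 (f(G) = 4 + 4 = 8)
y(n, E) = 8
49*104 + y(-10, 9) = 49*104 + 8 = 5096 + 8 = 5104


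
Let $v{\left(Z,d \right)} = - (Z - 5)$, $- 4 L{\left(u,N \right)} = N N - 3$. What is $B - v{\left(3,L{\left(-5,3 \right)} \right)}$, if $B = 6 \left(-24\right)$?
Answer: $-146$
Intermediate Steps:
$L{\left(u,N \right)} = \frac{3}{4} - \frac{N^{2}}{4}$ ($L{\left(u,N \right)} = - \frac{N N - 3}{4} = - \frac{N^{2} - 3}{4} = - \frac{-3 + N^{2}}{4} = \frac{3}{4} - \frac{N^{2}}{4}$)
$B = -144$
$v{\left(Z,d \right)} = 5 - Z$ ($v{\left(Z,d \right)} = - (-5 + Z) = 5 - Z$)
$B - v{\left(3,L{\left(-5,3 \right)} \right)} = -144 - \left(5 - 3\right) = -144 - 2 = -146$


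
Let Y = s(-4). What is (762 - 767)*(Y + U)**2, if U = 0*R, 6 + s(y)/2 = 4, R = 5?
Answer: -80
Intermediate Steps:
s(y) = -4 (s(y) = -12 + 2*4 = -12 + 8 = -4)
Y = -4
U = 0 (U = 0*5 = 0)
(762 - 767)*(Y + U)**2 = (762 - 767)*(-4 + 0)**2 = -5*(-4)**2 = -5*16 = -80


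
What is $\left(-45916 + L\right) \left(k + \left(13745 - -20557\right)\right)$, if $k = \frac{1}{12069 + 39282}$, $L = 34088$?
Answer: $- \frac{20834336011484}{51351} \approx -4.0572 \cdot 10^{8}$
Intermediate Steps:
$k = \frac{1}{51351} \approx 1.9474 \cdot 10^{-5}$
$\left(-45916 + L\right) \left(k + \left(13745 - -20557\right)\right) = \left(-45916 + 34088\right) \left(\frac{1}{51351} + \left(13745 - -20557\right)\right) = - 11828 \left(\frac{1}{51351} + \left(13745 + 20557\right)\right) = - 11828 \left(\frac{1}{51351} + 34302\right) = \left(-11828\right) \frac{1761442003}{51351} = - \frac{20834336011484}{51351}$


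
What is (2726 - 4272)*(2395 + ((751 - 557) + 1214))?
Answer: -5879438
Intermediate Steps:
(2726 - 4272)*(2395 + ((751 - 557) + 1214)) = -1546*(2395 + (194 + 1214)) = -1546*(2395 + 1408) = -1546*3803 = -5879438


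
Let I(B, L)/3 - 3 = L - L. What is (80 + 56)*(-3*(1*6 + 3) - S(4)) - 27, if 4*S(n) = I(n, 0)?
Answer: -4005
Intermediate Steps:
I(B, L) = 9 (I(B, L) = 9 + 3*(L - L) = 9 + 3*0 = 9 + 0 = 9)
S(n) = 9/4 (S(n) = (¼)*9 = 9/4)
(80 + 56)*(-3*(1*6 + 3) - S(4)) - 27 = (80 + 56)*(-3*(1*6 + 3) - 1*9/4) - 27 = 136*(-3*(6 + 3) - 9/4) - 27 = 136*(-3*9 - 9/4) - 27 = 136*(-27 - 9/4) - 27 = 136*(-117/4) - 27 = -3978 - 27 = -4005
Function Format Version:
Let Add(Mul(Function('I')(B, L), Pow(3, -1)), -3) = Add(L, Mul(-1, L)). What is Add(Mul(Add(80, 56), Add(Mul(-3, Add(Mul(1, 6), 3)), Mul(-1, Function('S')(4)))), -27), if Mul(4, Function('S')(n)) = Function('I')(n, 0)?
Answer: -4005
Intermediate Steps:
Function('I')(B, L) = 9 (Function('I')(B, L) = Add(9, Mul(3, Add(L, Mul(-1, L)))) = Add(9, Mul(3, 0)) = Add(9, 0) = 9)
Function('S')(n) = Rational(9, 4) (Function('S')(n) = Mul(Rational(1, 4), 9) = Rational(9, 4))
Add(Mul(Add(80, 56), Add(Mul(-3, Add(Mul(1, 6), 3)), Mul(-1, Function('S')(4)))), -27) = Add(Mul(Add(80, 56), Add(Mul(-3, Add(Mul(1, 6), 3)), Mul(-1, Rational(9, 4)))), -27) = Add(Mul(136, Add(Mul(-3, Add(6, 3)), Rational(-9, 4))), -27) = Add(Mul(136, Add(Mul(-3, 9), Rational(-9, 4))), -27) = Add(Mul(136, Add(-27, Rational(-9, 4))), -27) = Add(Mul(136, Rational(-117, 4)), -27) = Add(-3978, -27) = -4005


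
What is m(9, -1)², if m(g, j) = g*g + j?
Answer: 6400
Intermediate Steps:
m(g, j) = j + g² (m(g, j) = g² + j = j + g²)
m(9, -1)² = (-1 + 9²)² = (-1 + 81)² = 80² = 6400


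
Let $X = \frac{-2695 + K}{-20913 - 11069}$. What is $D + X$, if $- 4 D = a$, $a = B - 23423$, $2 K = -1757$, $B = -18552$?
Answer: $\frac{167807343}{15991} \approx 10494.0$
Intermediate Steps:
$K = - \frac{1757}{2}$ ($K = \frac{1}{2} \left(-1757\right) = - \frac{1757}{2} \approx -878.5$)
$a = -41975$ ($a = -18552 - 23423 = -41975$)
$D = \frac{41975}{4}$ ($D = \left(- \frac{1}{4}\right) \left(-41975\right) = \frac{41975}{4} \approx 10494.0$)
$X = \frac{7147}{63964}$ ($X = \frac{-2695 - \frac{1757}{2}}{-20913 - 11069} = - \frac{7147}{2 \left(-31982\right)} = \left(- \frac{7147}{2}\right) \left(- \frac{1}{31982}\right) = \frac{7147}{63964} \approx 0.11173$)
$D + X = \frac{41975}{4} + \frac{7147}{63964} = \frac{167807343}{15991}$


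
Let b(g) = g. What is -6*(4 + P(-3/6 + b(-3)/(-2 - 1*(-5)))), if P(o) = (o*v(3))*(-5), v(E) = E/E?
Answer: -69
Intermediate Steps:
v(E) = 1
P(o) = -5*o (P(o) = (o*1)*(-5) = o*(-5) = -5*o)
-6*(4 + P(-3/6 + b(-3)/(-2 - 1*(-5)))) = -6*(4 - 5*(-3/6 - 3/(-2 - 1*(-5)))) = -6*(4 - 5*(-3*⅙ - 3/(-2 + 5))) = -6*(4 - 5*(-½ - 3/3)) = -6*(4 - 5*(-½ - 3*⅓)) = -6*(4 - 5*(-½ - 1)) = -6*(4 - 5*(-3/2)) = -6*(4 + 15/2) = -6*23/2 = -69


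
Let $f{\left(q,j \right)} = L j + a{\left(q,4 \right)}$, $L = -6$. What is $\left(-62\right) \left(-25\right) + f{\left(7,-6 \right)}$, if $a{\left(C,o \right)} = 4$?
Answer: $1590$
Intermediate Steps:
$f{\left(q,j \right)} = 4 - 6 j$ ($f{\left(q,j \right)} = - 6 j + 4 = 4 - 6 j$)
$\left(-62\right) \left(-25\right) + f{\left(7,-6 \right)} = \left(-62\right) \left(-25\right) + \left(4 - -36\right) = 1550 + \left(4 + 36\right) = 1550 + 40 = 1590$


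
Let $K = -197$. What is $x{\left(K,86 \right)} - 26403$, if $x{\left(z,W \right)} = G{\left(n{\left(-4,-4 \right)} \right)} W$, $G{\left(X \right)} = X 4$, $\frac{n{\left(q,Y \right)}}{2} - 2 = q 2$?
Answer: $-30531$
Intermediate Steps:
$n{\left(q,Y \right)} = 4 + 4 q$ ($n{\left(q,Y \right)} = 4 + 2 q 2 = 4 + 2 \cdot 2 q = 4 + 4 q$)
$G{\left(X \right)} = 4 X$
$x{\left(z,W \right)} = - 48 W$ ($x{\left(z,W \right)} = 4 \left(4 + 4 \left(-4\right)\right) W = 4 \left(4 - 16\right) W = 4 \left(-12\right) W = - 48 W$)
$x{\left(K,86 \right)} - 26403 = \left(-48\right) 86 - 26403 = -4128 - 26403 = -30531$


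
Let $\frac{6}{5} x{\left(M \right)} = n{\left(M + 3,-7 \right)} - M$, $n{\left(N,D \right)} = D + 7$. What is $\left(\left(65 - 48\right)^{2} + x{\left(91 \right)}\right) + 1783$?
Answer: $\frac{11977}{6} \approx 1996.2$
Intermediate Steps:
$n{\left(N,D \right)} = 7 + D$
$x{\left(M \right)} = - \frac{5 M}{6}$ ($x{\left(M \right)} = \frac{5 \left(\left(7 - 7\right) - M\right)}{6} = \frac{5 \left(0 - M\right)}{6} = \frac{5 \left(- M\right)}{6} = - \frac{5 M}{6}$)
$\left(\left(65 - 48\right)^{2} + x{\left(91 \right)}\right) + 1783 = \left(\left(65 - 48\right)^{2} - \frac{455}{6}\right) + 1783 = \left(17^{2} - \frac{455}{6}\right) + 1783 = \left(289 - \frac{455}{6}\right) + 1783 = \frac{1279}{6} + 1783 = \frac{11977}{6}$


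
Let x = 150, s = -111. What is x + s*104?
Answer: -11394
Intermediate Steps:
x + s*104 = 150 - 111*104 = 150 - 11544 = -11394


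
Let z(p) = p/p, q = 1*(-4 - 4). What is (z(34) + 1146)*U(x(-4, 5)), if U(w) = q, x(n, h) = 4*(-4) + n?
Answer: -9176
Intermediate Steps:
q = -8 (q = 1*(-8) = -8)
x(n, h) = -16 + n
U(w) = -8
z(p) = 1
(z(34) + 1146)*U(x(-4, 5)) = (1 + 1146)*(-8) = 1147*(-8) = -9176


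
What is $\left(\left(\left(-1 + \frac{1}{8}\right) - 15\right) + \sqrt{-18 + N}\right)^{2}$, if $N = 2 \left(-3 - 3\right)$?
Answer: $\frac{14209}{64} - \frac{127 i \sqrt{30}}{4} \approx 222.02 - 173.9 i$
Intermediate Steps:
$N = -12$ ($N = 2 \left(-6\right) = -12$)
$\left(\left(\left(-1 + \frac{1}{8}\right) - 15\right) + \sqrt{-18 + N}\right)^{2} = \left(\left(\left(-1 + \frac{1}{8}\right) - 15\right) + \sqrt{-18 - 12}\right)^{2} = \left(\left(\left(-1 + \frac{1}{8}\right) - 15\right) + \sqrt{-30}\right)^{2} = \left(\left(- \frac{7}{8} - 15\right) + i \sqrt{30}\right)^{2} = \left(- \frac{127}{8} + i \sqrt{30}\right)^{2}$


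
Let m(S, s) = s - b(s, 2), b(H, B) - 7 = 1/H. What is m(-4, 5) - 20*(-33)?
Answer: 3289/5 ≈ 657.80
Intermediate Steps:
b(H, B) = 7 + 1/H
m(S, s) = -7 + s - 1/s (m(S, s) = s - (7 + 1/s) = s + (-7 - 1/s) = -7 + s - 1/s)
m(-4, 5) - 20*(-33) = (-7 + 5 - 1/5) - 20*(-33) = (-7 + 5 - 1*⅕) + 660 = (-7 + 5 - ⅕) + 660 = -11/5 + 660 = 3289/5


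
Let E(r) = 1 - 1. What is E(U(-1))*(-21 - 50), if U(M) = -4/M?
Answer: 0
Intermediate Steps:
E(r) = 0
E(U(-1))*(-21 - 50) = 0*(-21 - 50) = 0*(-71) = 0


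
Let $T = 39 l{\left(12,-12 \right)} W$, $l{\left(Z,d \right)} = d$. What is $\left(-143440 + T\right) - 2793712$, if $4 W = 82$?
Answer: $-2946746$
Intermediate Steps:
$W = \frac{41}{2}$ ($W = \frac{1}{4} \cdot 82 = \frac{41}{2} \approx 20.5$)
$T = -9594$ ($T = 39 \left(-12\right) \frac{41}{2} = \left(-468\right) \frac{41}{2} = -9594$)
$\left(-143440 + T\right) - 2793712 = \left(-143440 - 9594\right) - 2793712 = -153034 - 2793712 = -2946746$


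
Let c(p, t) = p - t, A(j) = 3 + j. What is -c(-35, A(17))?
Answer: 55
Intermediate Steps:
-c(-35, A(17)) = -(-35 - (3 + 17)) = -(-35 - 1*20) = -(-35 - 20) = -1*(-55) = 55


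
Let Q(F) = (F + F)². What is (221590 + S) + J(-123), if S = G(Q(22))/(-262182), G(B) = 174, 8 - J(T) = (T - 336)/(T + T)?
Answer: 794013072073/3583154 ≈ 2.2160e+5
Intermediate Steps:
J(T) = 8 - (-336 + T)/(2*T) (J(T) = 8 - (T - 336)/(T + T) = 8 - (-336 + T)/(2*T))
Q(F) = 4*F² (Q(F) = (2*F)² = 4*F²)
S = -29/43697 (S = 174/(-262182) = 174*(-1/262182) = -29/43697 ≈ -0.00066366)
(221590 + S) + J(-123) = (221590 - 29/43697) + (15/2 + 168/(-123)) = 9682818201/43697 + (15/2 + 168*(-1/123)) = 9682818201/43697 + (15/2 - 56/41) = 9682818201/43697 + 503/82 = 794013072073/3583154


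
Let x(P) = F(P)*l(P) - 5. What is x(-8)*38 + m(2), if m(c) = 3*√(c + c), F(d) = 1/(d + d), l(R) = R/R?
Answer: -1491/8 ≈ -186.38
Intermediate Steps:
l(R) = 1
F(d) = 1/(2*d)
x(P) = -5 + 1/(2*P) (x(P) = (1/(2*P))*1 - 5 = 1/(2*P) - 5 = -5 + 1/(2*P))
m(c) = 3*√2*√c (m(c) = 3*√(2*c) = 3*(√2*√c) = 3*√2*√c)
x(-8)*38 + m(2) = (-5 + (½)/(-8))*38 + 3*√2*√2 = (-5 + (½)*(-⅛))*38 + 6 = (-5 - 1/16)*38 + 6 = -81/16*38 + 6 = -1539/8 + 6 = -1491/8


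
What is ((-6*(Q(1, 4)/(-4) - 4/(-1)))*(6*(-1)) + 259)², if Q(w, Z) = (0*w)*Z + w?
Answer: 155236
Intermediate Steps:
Q(w, Z) = w (Q(w, Z) = 0*Z + w = 0 + w = w)
((-6*(Q(1, 4)/(-4) - 4/(-1)))*(6*(-1)) + 259)² = ((-6*(1/(-4) - 4/(-1)))*(6*(-1)) + 259)² = (-6*(1*(-¼) - 4*(-1))*(-6) + 259)² = (-6*(-¼ + 4)*(-6) + 259)² = (-6*15/4*(-6) + 259)² = (-45/2*(-6) + 259)² = (135 + 259)² = 394² = 155236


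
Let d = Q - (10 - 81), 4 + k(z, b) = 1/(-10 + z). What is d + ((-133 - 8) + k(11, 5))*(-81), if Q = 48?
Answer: 11783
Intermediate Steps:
k(z, b) = -4 + 1/(-10 + z)
d = 119 (d = 48 - (10 - 81) = 48 - 1*(-71) = 48 + 71 = 119)
d + ((-133 - 8) + k(11, 5))*(-81) = 119 + ((-133 - 8) + (41 - 4*11)/(-10 + 11))*(-81) = 119 + (-141 + (41 - 44)/1)*(-81) = 119 + (-141 + 1*(-3))*(-81) = 119 + (-141 - 3)*(-81) = 119 - 144*(-81) = 119 + 11664 = 11783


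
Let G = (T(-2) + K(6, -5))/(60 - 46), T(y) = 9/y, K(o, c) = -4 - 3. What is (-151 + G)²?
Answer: 18071001/784 ≈ 23050.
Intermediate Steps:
K(o, c) = -7
G = -23/28 (G = (9/(-2) - 7)/(60 - 46) = (9*(-½) - 7)/14 = (-9/2 - 7)*(1/14) = -23/2*1/14 = -23/28 ≈ -0.82143)
(-151 + G)² = (-151 - 23/28)² = (-4251/28)² = 18071001/784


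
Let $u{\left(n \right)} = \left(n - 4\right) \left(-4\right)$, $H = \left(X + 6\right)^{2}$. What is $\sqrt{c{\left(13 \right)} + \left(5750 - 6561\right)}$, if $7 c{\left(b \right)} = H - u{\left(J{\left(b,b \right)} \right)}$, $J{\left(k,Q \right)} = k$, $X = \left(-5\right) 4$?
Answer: $\frac{33 i \sqrt{35}}{7} \approx 27.89 i$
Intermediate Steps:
$X = -20$
$H = 196$ ($H = \left(-20 + 6\right)^{2} = \left(-14\right)^{2} = 196$)
$u{\left(n \right)} = 16 - 4 n$ ($u{\left(n \right)} = \left(-4 + n\right) \left(-4\right) = 16 - 4 n$)
$c{\left(b \right)} = \frac{180}{7} + \frac{4 b}{7}$ ($c{\left(b \right)} = \frac{196 - \left(16 - 4 b\right)}{7} = \frac{196 + \left(-16 + 4 b\right)}{7} = \frac{180 + 4 b}{7} = \frac{180}{7} + \frac{4 b}{7}$)
$\sqrt{c{\left(13 \right)} + \left(5750 - 6561\right)} = \sqrt{\left(\frac{180}{7} + \frac{4}{7} \cdot 13\right) + \left(5750 - 6561\right)} = \sqrt{\left(\frac{180}{7} + \frac{52}{7}\right) + \left(5750 - 6561\right)} = \sqrt{\frac{232}{7} - 811} = \sqrt{- \frac{5445}{7}} = \frac{33 i \sqrt{35}}{7}$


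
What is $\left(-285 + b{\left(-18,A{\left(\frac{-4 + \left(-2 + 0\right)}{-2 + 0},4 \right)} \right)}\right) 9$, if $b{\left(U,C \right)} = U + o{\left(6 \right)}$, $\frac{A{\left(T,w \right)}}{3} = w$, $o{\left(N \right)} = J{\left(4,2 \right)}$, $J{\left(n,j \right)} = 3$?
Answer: $-2700$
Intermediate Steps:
$o{\left(N \right)} = 3$
$A{\left(T,w \right)} = 3 w$
$b{\left(U,C \right)} = 3 + U$ ($b{\left(U,C \right)} = U + 3 = 3 + U$)
$\left(-285 + b{\left(-18,A{\left(\frac{-4 + \left(-2 + 0\right)}{-2 + 0},4 \right)} \right)}\right) 9 = \left(-285 + \left(3 - 18\right)\right) 9 = \left(-285 - 15\right) 9 = \left(-300\right) 9 = -2700$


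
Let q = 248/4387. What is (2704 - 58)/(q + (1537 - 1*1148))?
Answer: 11608002/1706791 ≈ 6.8011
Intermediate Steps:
q = 248/4387 (q = 248*(1/4387) = 248/4387 ≈ 0.056531)
(2704 - 58)/(q + (1537 - 1*1148)) = (2704 - 58)/(248/4387 + (1537 - 1*1148)) = 2646/(248/4387 + (1537 - 1148)) = 2646/(248/4387 + 389) = 2646/(1706791/4387) = 2646*(4387/1706791) = 11608002/1706791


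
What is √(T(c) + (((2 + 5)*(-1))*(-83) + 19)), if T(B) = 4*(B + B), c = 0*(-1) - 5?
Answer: 4*√35 ≈ 23.664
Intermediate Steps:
c = -5 (c = 0 - 5 = -5)
T(B) = 8*B (T(B) = 4*(2*B) = 8*B)
√(T(c) + (((2 + 5)*(-1))*(-83) + 19)) = √(8*(-5) + (((2 + 5)*(-1))*(-83) + 19)) = √(-40 + ((7*(-1))*(-83) + 19)) = √(-40 + (-7*(-83) + 19)) = √(-40 + (581 + 19)) = √(-40 + 600) = √560 = 4*√35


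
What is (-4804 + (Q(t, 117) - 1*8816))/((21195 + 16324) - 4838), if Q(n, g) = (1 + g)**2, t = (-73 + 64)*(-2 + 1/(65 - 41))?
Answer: 304/32681 ≈ 0.0093020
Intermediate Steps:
t = 141/8 (t = -9*(-2 + 1/24) = -9*(-47/24) = 141/8 ≈ 17.625)
(-4804 + (Q(t, 117) - 1*8816))/((21195 + 16324) - 4838) = (-4804 + ((1 + 117)**2 - 1*8816))/((21195 + 16324) - 4838) = (-4804 + (118**2 - 8816))/(37519 - 4838) = (-4804 + (13924 - 8816))/32681 = (-4804 + 5108)*(1/32681) = 304*(1/32681) = 304/32681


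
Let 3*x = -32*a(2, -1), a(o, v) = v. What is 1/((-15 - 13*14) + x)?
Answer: -3/559 ≈ -0.0053667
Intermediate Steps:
x = 32/3 (x = (-32*(-1))/3 = (⅓)*32 = 32/3 ≈ 10.667)
1/((-15 - 13*14) + x) = 1/((-15 - 13*14) + 32/3) = 1/((-15 - 182) + 32/3) = 1/(-197 + 32/3) = 1/(-559/3) = -3/559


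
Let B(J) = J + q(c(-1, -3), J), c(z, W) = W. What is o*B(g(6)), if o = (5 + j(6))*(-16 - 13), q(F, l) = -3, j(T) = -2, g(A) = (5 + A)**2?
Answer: -10266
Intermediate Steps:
o = -87 (o = (5 - 2)*(-16 - 13) = 3*(-29) = -87)
B(J) = -3 + J (B(J) = J - 3 = -3 + J)
o*B(g(6)) = -87*(-3 + (5 + 6)**2) = -87*(-3 + 11**2) = -87*(-3 + 121) = -87*118 = -10266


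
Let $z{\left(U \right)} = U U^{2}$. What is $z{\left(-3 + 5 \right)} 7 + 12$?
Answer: $68$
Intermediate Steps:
$z{\left(U \right)} = U^{3}$
$z{\left(-3 + 5 \right)} 7 + 12 = \left(-3 + 5\right)^{3} \cdot 7 + 12 = 2^{3} \cdot 7 + 12 = 8 \cdot 7 + 12 = 56 + 12 = 68$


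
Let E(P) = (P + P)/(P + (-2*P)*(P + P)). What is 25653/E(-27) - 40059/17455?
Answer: 48807189417/34910 ≈ 1.3981e+6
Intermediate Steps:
E(P) = 2*P/(P - 4*P²) (E(P) = (2*P)/(P + (-2*P)*(2*P)) = (2*P)/(P - 4*P²) = 2*P/(P - 4*P²))
25653/E(-27) - 40059/17455 = 25653/((-2/(-1 + 4*(-27)))) - 40059/17455 = 25653/((-2/(-1 - 108))) - 40059*1/17455 = 25653/((-2/(-109))) - 40059/17455 = 25653/((-2*(-1/109))) - 40059/17455 = 25653/(2/109) - 40059/17455 = 25653*(109/2) - 40059/17455 = 2796177/2 - 40059/17455 = 48807189417/34910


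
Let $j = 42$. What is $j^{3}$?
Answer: $74088$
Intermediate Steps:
$j^{3} = 42^{3} = 74088$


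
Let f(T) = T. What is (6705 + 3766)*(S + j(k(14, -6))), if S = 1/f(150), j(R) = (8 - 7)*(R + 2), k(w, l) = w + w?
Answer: 47129971/150 ≈ 3.1420e+5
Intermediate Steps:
k(w, l) = 2*w
j(R) = 2 + R (j(R) = 1*(2 + R) = 2 + R)
S = 1/150 ≈ 0.0066667
(6705 + 3766)*(S + j(k(14, -6))) = (6705 + 3766)*(1/150 + (2 + 2*14)) = 10471*(1/150 + (2 + 28)) = 10471*(1/150 + 30) = 10471*(4501/150) = 47129971/150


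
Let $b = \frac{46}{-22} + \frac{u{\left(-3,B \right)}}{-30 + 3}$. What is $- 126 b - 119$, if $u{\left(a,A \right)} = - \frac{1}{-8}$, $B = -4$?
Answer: $\frac{19145}{132} \approx 145.04$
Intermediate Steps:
$u{\left(a,A \right)} = \frac{1}{8}$ ($u{\left(a,A \right)} = \left(-1\right) \left(- \frac{1}{8}\right) = \frac{1}{8}$)
$b = - \frac{4979}{2376}$ ($b = \frac{46}{-22} + \frac{1}{8 \left(-30 + 3\right)} = 46 \left(- \frac{1}{22}\right) + \frac{1}{8 \left(-27\right)} = - \frac{23}{11} + \frac{1}{8} \left(- \frac{1}{27}\right) = - \frac{23}{11} - \frac{1}{216} = - \frac{4979}{2376} \approx -2.0955$)
$- 126 b - 119 = \left(-126\right) \left(- \frac{4979}{2376}\right) - 119 = \frac{34853}{132} - 119 = \frac{19145}{132}$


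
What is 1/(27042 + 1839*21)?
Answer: 1/65661 ≈ 1.5230e-5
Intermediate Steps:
1/(27042 + 1839*21) = 1/(27042 + 38619) = 1/65661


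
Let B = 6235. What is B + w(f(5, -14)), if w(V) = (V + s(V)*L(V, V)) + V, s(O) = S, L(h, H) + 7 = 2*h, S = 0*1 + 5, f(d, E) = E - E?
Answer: 6200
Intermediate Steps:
f(d, E) = 0
S = 5 (S = 0 + 5 = 5)
L(h, H) = -7 + 2*h
s(O) = 5
w(V) = -35 + 12*V (w(V) = (V + 5*(-7 + 2*V)) + V = (V + (-35 + 10*V)) + V = (-35 + 11*V) + V = -35 + 12*V)
B + w(f(5, -14)) = 6235 + (-35 + 12*0) = 6235 + (-35 + 0) = 6235 - 35 = 6200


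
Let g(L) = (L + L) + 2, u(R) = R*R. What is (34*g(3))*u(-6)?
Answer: 9792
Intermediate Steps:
u(R) = R²
g(L) = 2 + 2*L (g(L) = 2*L + 2 = 2 + 2*L)
(34*g(3))*u(-6) = (34*(2 + 2*3))*(-6)² = (34*(2 + 6))*36 = (34*8)*36 = 272*36 = 9792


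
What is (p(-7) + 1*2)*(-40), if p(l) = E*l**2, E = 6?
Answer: -11840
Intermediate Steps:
p(l) = 6*l**2
(p(-7) + 1*2)*(-40) = (6*(-7)**2 + 1*2)*(-40) = (6*49 + 2)*(-40) = (294 + 2)*(-40) = 296*(-40) = -11840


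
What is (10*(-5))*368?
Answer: -18400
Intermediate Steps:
(10*(-5))*368 = -50*368 = -18400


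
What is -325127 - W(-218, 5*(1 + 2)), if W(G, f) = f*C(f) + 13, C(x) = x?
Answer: -325365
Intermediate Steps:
W(G, f) = 13 + f² (W(G, f) = f*f + 13 = f² + 13 = 13 + f²)
-325127 - W(-218, 5*(1 + 2)) = -325127 - (13 + (5*(1 + 2))²) = -325127 - (13 + (5*3)²) = -325127 - (13 + 15²) = -325127 - (13 + 225) = -325127 - 1*238 = -325127 - 238 = -325365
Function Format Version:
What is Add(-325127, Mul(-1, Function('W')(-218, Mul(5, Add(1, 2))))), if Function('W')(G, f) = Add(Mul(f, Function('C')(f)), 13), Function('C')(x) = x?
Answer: -325365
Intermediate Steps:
Function('W')(G, f) = Add(13, Pow(f, 2)) (Function('W')(G, f) = Add(Mul(f, f), 13) = Add(Pow(f, 2), 13) = Add(13, Pow(f, 2)))
Add(-325127, Mul(-1, Function('W')(-218, Mul(5, Add(1, 2))))) = Add(-325127, Mul(-1, Add(13, Pow(Mul(5, Add(1, 2)), 2)))) = Add(-325127, Mul(-1, Add(13, Pow(Mul(5, 3), 2)))) = Add(-325127, Mul(-1, Add(13, Pow(15, 2)))) = Add(-325127, Mul(-1, Add(13, 225))) = Add(-325127, Mul(-1, 238)) = Add(-325127, -238) = -325365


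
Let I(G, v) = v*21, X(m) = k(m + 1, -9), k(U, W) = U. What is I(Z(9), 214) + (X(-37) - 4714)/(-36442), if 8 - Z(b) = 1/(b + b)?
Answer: 4309871/959 ≈ 4494.1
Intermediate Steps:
X(m) = 1 + m (X(m) = m + 1 = 1 + m)
Z(b) = 8 - 1/(2*b) (Z(b) = 8 - 1/(b + b) = 8 - 1/(2*b))
I(G, v) = 21*v
I(Z(9), 214) + (X(-37) - 4714)/(-36442) = 21*214 + ((1 - 37) - 4714)/(-36442) = 4494 + (-36 - 4714)*(-1/36442) = 4494 - 4750*(-1/36442) = 4494 + 125/959 = 4309871/959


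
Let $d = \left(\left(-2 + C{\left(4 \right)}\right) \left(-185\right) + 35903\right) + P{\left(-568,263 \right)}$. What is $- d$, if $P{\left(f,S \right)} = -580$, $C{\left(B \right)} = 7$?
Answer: $-34398$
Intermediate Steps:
$d = 34398$ ($d = \left(\left(-2 + 7\right) \left(-185\right) + 35903\right) - 580 = \left(5 \left(-185\right) + 35903\right) - 580 = \left(-925 + 35903\right) - 580 = 34978 - 580 = 34398$)
$- d = \left(-1\right) 34398 = -34398$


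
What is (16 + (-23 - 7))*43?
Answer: -602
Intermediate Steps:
(16 + (-23 - 7))*43 = (16 - 30)*43 = -14*43 = -602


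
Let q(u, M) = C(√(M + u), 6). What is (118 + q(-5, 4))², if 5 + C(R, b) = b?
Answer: 14161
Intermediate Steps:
C(R, b) = -5 + b
q(u, M) = 1 (q(u, M) = -5 + 6 = 1)
(118 + q(-5, 4))² = (118 + 1)² = 119² = 14161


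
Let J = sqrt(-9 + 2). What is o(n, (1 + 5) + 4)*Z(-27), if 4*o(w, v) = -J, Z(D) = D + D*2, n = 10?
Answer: 81*I*sqrt(7)/4 ≈ 53.576*I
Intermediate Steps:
J = I*sqrt(7) (J = sqrt(-7) = I*sqrt(7) ≈ 2.6458*I)
Z(D) = 3*D (Z(D) = D + 2*D = 3*D)
o(w, v) = -I*sqrt(7)/4 (o(w, v) = (-I*sqrt(7))/4 = -I*sqrt(7)/4)
o(n, (1 + 5) + 4)*Z(-27) = (-I*sqrt(7)/4)*(3*(-27)) = -I*sqrt(7)/4*(-81) = 81*I*sqrt(7)/4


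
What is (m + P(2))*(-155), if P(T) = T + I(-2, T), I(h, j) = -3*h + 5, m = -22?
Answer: 1395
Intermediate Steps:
I(h, j) = 5 - 3*h
P(T) = 11 + T (P(T) = T + (5 - 3*(-2)) = T + (5 + 6) = T + 11 = 11 + T)
(m + P(2))*(-155) = (-22 + (11 + 2))*(-155) = (-22 + 13)*(-155) = -9*(-155) = 1395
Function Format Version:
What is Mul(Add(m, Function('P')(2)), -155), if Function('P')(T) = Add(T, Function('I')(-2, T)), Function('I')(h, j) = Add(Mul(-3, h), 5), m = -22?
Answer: 1395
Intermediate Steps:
Function('I')(h, j) = Add(5, Mul(-3, h))
Function('P')(T) = Add(11, T) (Function('P')(T) = Add(T, Add(5, Mul(-3, -2))) = Add(T, Add(5, 6)) = Add(T, 11) = Add(11, T))
Mul(Add(m, Function('P')(2)), -155) = Mul(Add(-22, Add(11, 2)), -155) = Mul(Add(-22, 13), -155) = Mul(-9, -155) = 1395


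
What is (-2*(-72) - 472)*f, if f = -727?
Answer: 238456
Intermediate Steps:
(-2*(-72) - 472)*f = (-2*(-72) - 472)*(-727) = (144 - 472)*(-727) = -328*(-727) = 238456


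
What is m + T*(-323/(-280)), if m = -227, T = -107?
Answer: -98121/280 ≈ -350.43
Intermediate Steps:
m + T*(-323/(-280)) = -227 - (-34561)/(-280) = -227 - (-34561)*(-1)/280 = -227 - 107*323/280 = -227 - 34561/280 = -98121/280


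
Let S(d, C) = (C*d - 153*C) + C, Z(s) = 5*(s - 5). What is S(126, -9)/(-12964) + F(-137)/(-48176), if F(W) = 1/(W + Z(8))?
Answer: -343828871/19048886752 ≈ -0.018050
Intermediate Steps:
Z(s) = -25 + 5*s (Z(s) = 5*(-5 + s) = -25 + 5*s)
S(d, C) = -152*C + C*d (S(d, C) = (-153*C + C*d) + C = -152*C + C*d)
F(W) = 1/(15 + W) (F(W) = 1/(W + (-25 + 5*8)) = 1/(W + (-25 + 40)) = 1/(W + 15) = 1/(15 + W))
S(126, -9)/(-12964) + F(-137)/(-48176) = -9*(-152 + 126)/(-12964) + 1/((15 - 137)*(-48176)) = -9*(-26)*(-1/12964) - 1/48176/(-122) = 234*(-1/12964) - 1/122*(-1/48176) = -117/6482 + 1/5877472 = -343828871/19048886752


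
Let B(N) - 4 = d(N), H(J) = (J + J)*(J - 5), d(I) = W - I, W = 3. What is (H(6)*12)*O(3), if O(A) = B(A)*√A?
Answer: 576*√3 ≈ 997.66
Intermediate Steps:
d(I) = 3 - I
H(J) = 2*J*(-5 + J) (H(J) = (2*J)*(-5 + J) = 2*J*(-5 + J))
B(N) = 7 - N (B(N) = 4 + (3 - N) = 7 - N)
O(A) = √A*(7 - A) (O(A) = (7 - A)*√A = √A*(7 - A))
(H(6)*12)*O(3) = ((2*6*(-5 + 6))*12)*(√3*(7 - 1*3)) = ((2*6*1)*12)*(√3*(7 - 3)) = (12*12)*(√3*4) = 144*(4*√3) = 576*√3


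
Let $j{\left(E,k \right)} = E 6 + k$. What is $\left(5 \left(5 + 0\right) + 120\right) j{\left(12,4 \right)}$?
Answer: $11020$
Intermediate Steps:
$j{\left(E,k \right)} = k + 6 E$ ($j{\left(E,k \right)} = 6 E + k = k + 6 E$)
$\left(5 \left(5 + 0\right) + 120\right) j{\left(12,4 \right)} = \left(5 \left(5 + 0\right) + 120\right) \left(4 + 6 \cdot 12\right) = \left(5 \cdot 5 + 120\right) \left(4 + 72\right) = \left(25 + 120\right) 76 = 145 \cdot 76 = 11020$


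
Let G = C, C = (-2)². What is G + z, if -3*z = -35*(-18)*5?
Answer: -1046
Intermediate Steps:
C = 4
G = 4
z = -1050 (z = -(-35*(-18))*5/3 = -210*5 = -⅓*3150 = -1050)
G + z = 4 - 1050 = -1046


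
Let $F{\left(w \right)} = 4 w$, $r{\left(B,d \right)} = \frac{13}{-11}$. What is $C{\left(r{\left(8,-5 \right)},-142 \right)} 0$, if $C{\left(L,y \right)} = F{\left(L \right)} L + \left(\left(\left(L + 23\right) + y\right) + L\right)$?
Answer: $0$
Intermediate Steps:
$r{\left(B,d \right)} = - \frac{13}{11}$ ($r{\left(B,d \right)} = 13 \left(- \frac{1}{11}\right) = - \frac{13}{11}$)
$C{\left(L,y \right)} = 23 + y + 2 L + 4 L^{2}$ ($C{\left(L,y \right)} = 4 L L + \left(\left(\left(L + 23\right) + y\right) + L\right) = 4 L^{2} + \left(\left(\left(23 + L\right) + y\right) + L\right) = 4 L^{2} + \left(\left(23 + L + y\right) + L\right) = 4 L^{2} + \left(23 + y + 2 L\right) = 23 + y + 2 L + 4 L^{2}$)
$C{\left(r{\left(8,-5 \right)},-142 \right)} 0 = \left(23 - 142 + 2 \left(- \frac{13}{11}\right) + 4 \left(- \frac{13}{11}\right)^{2}\right) 0 = \left(23 - 142 - \frac{26}{11} + 4 \cdot \frac{169}{121}\right) 0 = \left(23 - 142 - \frac{26}{11} + \frac{676}{121}\right) 0 = \left(- \frac{14009}{121}\right) 0 = 0$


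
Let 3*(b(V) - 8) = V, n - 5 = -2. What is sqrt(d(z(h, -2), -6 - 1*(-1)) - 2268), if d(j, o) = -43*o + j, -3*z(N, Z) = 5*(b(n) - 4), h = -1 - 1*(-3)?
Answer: 2*I*sqrt(4638)/3 ≈ 45.402*I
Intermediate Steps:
n = 3 (n = 5 - 2 = 3)
h = 2 (h = -1 + 3 = 2)
b(V) = 8 + V/3
z(N, Z) = -25/3 (z(N, Z) = -5*((8 + (1/3)*3) - 4)/3 = -5*((8 + 1) - 4)/3 = -5*(9 - 4)/3 = -5*5/3 = -1/3*25 = -25/3)
d(j, o) = j - 43*o
sqrt(d(z(h, -2), -6 - 1*(-1)) - 2268) = sqrt((-25/3 - 43*(-6 - 1*(-1))) - 2268) = sqrt((-25/3 - 43*(-6 + 1)) - 2268) = sqrt((-25/3 - 43*(-5)) - 2268) = sqrt((-25/3 + 215) - 2268) = sqrt(620/3 - 2268) = sqrt(-6184/3) = 2*I*sqrt(4638)/3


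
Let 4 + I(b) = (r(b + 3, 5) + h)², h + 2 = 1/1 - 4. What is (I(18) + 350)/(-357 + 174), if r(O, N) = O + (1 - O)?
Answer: -362/183 ≈ -1.9781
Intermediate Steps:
r(O, N) = 1
h = -5 (h = -2 + (1/1 - 4) = -2 + (1 - 4) = -2 - 3 = -5)
I(b) = 12 (I(b) = -4 + (1 - 5)² = -4 + (-4)² = -4 + 16 = 12)
(I(18) + 350)/(-357 + 174) = (12 + 350)/(-357 + 174) = 362/(-183) = 362*(-1/183) = -362/183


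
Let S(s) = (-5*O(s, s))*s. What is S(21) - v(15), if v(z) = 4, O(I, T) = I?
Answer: -2209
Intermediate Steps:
S(s) = -5*s² (S(s) = (-5*s)*s = -5*s²)
S(21) - v(15) = -5*21² - 1*4 = -5*441 - 4 = -2205 - 4 = -2209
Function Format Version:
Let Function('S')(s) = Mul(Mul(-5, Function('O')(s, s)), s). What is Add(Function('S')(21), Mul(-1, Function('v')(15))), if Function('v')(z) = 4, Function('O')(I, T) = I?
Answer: -2209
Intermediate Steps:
Function('S')(s) = Mul(-5, Pow(s, 2)) (Function('S')(s) = Mul(Mul(-5, s), s) = Mul(-5, Pow(s, 2)))
Add(Function('S')(21), Mul(-1, Function('v')(15))) = Add(Mul(-5, Pow(21, 2)), Mul(-1, 4)) = Add(Mul(-5, 441), -4) = Add(-2205, -4) = -2209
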